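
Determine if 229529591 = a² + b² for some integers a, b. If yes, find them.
Not possible

Factorization: 229529591 = 53 × 163^3
By Fermat: n is sum of two squares iff every prime p ≡ 3 (mod 4) appears to even power.
Prime(s) ≡ 3 (mod 4) with odd exponent: [(163, 3)]
Therefore 229529591 cannot be expressed as a² + b².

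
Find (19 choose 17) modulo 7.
3

Using Lucas' theorem:
Write n=19 and k=17 in base 7:
n in base 7: [2, 5]
k in base 7: [2, 3]
C(19,17) mod 7 = ∏ C(n_i, k_i) mod 7
Digit binomials (mod 7): C(2,2) = 1; C(5,3) = 10 ≡ 3
Product: 1 × 3 = 3 ≡ 3 (mod 7)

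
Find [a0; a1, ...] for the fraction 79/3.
[26; 3]

Euclidean algorithm steps:
79 = 26 × 3 + 1
3 = 3 × 1 + 0
Continued fraction: [26; 3]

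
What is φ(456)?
144

456 = 2^3 × 3 × 19
φ(n) = n × ∏(1 - 1/p) for each prime p dividing n
φ(456) = 456 × (1 - 1/2) × (1 - 1/3) × (1 - 1/19) = 144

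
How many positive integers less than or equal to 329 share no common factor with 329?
276

329 = 7 × 47
φ(n) = n × ∏(1 - 1/p) for each prime p dividing n
φ(329) = 329 × (1 - 1/7) × (1 - 1/47) = 276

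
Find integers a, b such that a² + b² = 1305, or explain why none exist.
3² + 36² (a=3, b=36)

Factorization: 1305 = 3^2 × 5 × 29
By Fermat: n is sum of two squares iff every prime p ≡ 3 (mod 4) appears to even power.
All primes ≡ 3 (mod 4) appear to even power.
Search a = 0, 1, 2, … for 1305 - a² a perfect square: first hit at a = 3: 1305 - 9 = 1296 = 36².
1305 = 3² + 36² = 9 + 1296 ✓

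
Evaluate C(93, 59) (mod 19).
12

Using Lucas' theorem:
Write n=93 and k=59 in base 19:
n in base 19: [4, 17]
k in base 19: [3, 2]
C(93,59) mod 19 = ∏ C(n_i, k_i) mod 19
Digit binomials (mod 19): C(4,3) = 4; C(17,2) = 136 ≡ 3
Product: 4 × 3 = 12 ≡ 12 (mod 19)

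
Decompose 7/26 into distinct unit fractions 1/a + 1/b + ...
1/4 + 1/52

Greedy algorithm:
7/26: ceiling(26/7) = 4, use 1/4
1/52: ceiling(52/1) = 52, use 1/52
Result: 7/26 = 1/4 + 1/52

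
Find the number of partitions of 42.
53174

p(n) counts ways to write n as a sum of positive integers (order ignored).
Euler's pentagonal recurrence: p(k) = p(k-1) + p(k-2) - p(k-5) - p(k-7) + p(k-12) + p(k-15) - ... (offsets j(3j∓1)/2, signs ++--, p(0)=1, p(<0)=0).
DP table for k = 0..41: p(0)=1, p(1)=1, p(2)=2, p(3)=3, p(4)=5, p(5)=7, p(6)=11, p(7)=15, p(8)=22, p(9)=30, p(10)=42, p(11)=56, p(12)=77, p(13)=101, p(14)=135, p(15)=176, p(16)=231, p(17)=297, p(18)=385, p(19)=490, p(20)=627, p(21)=792, p(22)=1002, p(23)=1255, p(24)=1575, p(25)=1958, p(26)=2436, p(27)=3010, p(28)=3718, p(29)=4565, p(30)=5604, p(31)=6842, p(32)=8349, p(33)=10143, p(34)=12310, p(35)=14883, p(36)=17977, p(37)=21637, p(38)=26015, p(39)=31185, p(40)=37338, p(41)=44583.
Final step: p(42) = p(41) + p(40) - p(37) - p(35) + p(30) + p(27) - p(20) - p(16) + p(7) + p(2)
= 44583 + 37338 - 21637 - 14883 + 5604 + 3010 - 627 - 231 + 15 + 2
= 53174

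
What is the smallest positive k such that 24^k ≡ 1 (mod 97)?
24

97 is prime, so ord(24) divides φ(97) = 96.
Divisors of 96: 1, 2, 3, 4, 6, 8, 12, 16, 24, 32, 48, 96.
Repeated squaring: 24^1 ≡ 24, 24^2 ≡ 91, 24^4 ≡ 36, 24^8 ≡ 35, 24^16 ≡ 61, 24^32 ≡ 35, 24^64 ≡ 61 (mod 97).
Test 24^d mod 97 for each divisor d in increasing order:
24^1 ≡ 24
24^2 ≡ 91
24^3 = 24^2·24^1 ≡ 50
24^4 ≡ 36
24^6 = 24^4·24^2 ≡ 75
24^8 ≡ 35
24^12 = 24^8·24^4 ≡ 96
24^16 ≡ 61
24^24 = 24^16·24^8 ≡ 1  ← first divisor giving 1
The order is 24.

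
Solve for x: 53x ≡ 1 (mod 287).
65

gcd(53, 287) = 1, so the inverse exists.
Extended Euclidean algorithm on (287, 53):
287 = 5 × 53 + 22  ⟹  22 = (1)·287 + (-5)·53
53 = 2 × 22 + 9  ⟹  9 = (-2)·287 + (11)·53
22 = 2 × 9 + 4  ⟹  4 = (5)·287 + (-27)·53
9 = 2 × 4 + 1  ⟹  1 = (-12)·287 + (65)·53
So (65)·53 ≡ 1 (mod 287), i.e. 53^(-1) ≡ 65 (mod 287).
Check: 53 × 65 = 3445 ≡ 1 (mod 287)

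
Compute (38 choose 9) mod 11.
0

Using Lucas' theorem:
Write n=38 and k=9 in base 11:
n in base 11: [3, 5]
k in base 11: [0, 9]
C(38,9) mod 11 = ∏ C(n_i, k_i) mod 11
Digit binomials (mod 11): C(3,0) = 1; C(5,9) = 0 (k_i > n_i)
Product: 1 × 0 = 0 ≡ 0 (mod 11)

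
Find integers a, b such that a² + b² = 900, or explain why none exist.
0² + 30² (a=0, b=30)

Factorization: 900 = 2^2 × 3^2 × 5^2
By Fermat: n is sum of two squares iff every prime p ≡ 3 (mod 4) appears to even power.
All primes ≡ 3 (mod 4) appear to even power.
Search a = 0, 1, 2, … for 900 - a² a perfect square: first hit at a = 0: 900 - 0 = 900 = 30².
900 = 0² + 30² = 0 + 900 ✓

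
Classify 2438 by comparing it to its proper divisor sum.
deficient

Proper divisors of 2438: sum = 1 + 2 + 23 + 46 + 53 + 106 + 1219 = 1450
Since 1450 < 2438, 2438 is deficient.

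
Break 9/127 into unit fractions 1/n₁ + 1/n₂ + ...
1/15 + 1/239 + 1/65043 + 1/4935625448 + 1/48720797120954775960

Greedy algorithm:
9/127: ceiling(127/9) = 15, use 1/15
8/1905: ceiling(1905/8) = 239, use 1/239
7/455295: ceiling(455295/7) = 65043, use 1/65043
2/9871250895: ceiling(9871250895/2) = 4935625448, use 1/4935625448
1/48720797120954775960: ceiling(48720797120954775960/1) = 48720797120954775960, use 1/48720797120954775960
Result: 9/127 = 1/15 + 1/239 + 1/65043 + 1/4935625448 + 1/48720797120954775960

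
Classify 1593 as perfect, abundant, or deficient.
deficient

Proper divisors of 1593: sum = 1 + 3 + 9 + 27 + 59 + 177 + 531 = 807
Since 807 < 1593, 1593 is deficient.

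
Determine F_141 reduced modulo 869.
452

Matrix identity: Q^n = [[F_(n+1), F_n], [F_n, F_(n-1)]] with Q = [[1,1],[1,0]].
n = 141 = 10001101₂. Square-and-multiply, entries mod 869:
Q^1 = [[1,1],[1,0]]
Q^2 = (Q^1)² = [[2,1],[1,1]]
Q^4 = (Q^2)² = [[5,3],[3,2]]
Q^8 = (Q^4)² = [[34,21],[21,13]]
Q^17 = (Q^8)²·Q = [[846,728],[728,118]]
Q^35 = (Q^17)²·Q = [[63,423],[423,509]]
Q^70 = (Q^35)² = [[408,374],[374,34]]
Q^141 = (Q^70)²·Q = [[650,452],[452,198]]
F_141 mod 869 = Q^141[0][1] = 452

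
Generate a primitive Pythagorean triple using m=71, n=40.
(3441, 5680, 6641)

Euclid's formula: a = m² - n², b = 2mn, c = m² + n²
m = 71, n = 40
a = 71² - 40² = 5041 - 1600 = 3441
b = 2 × 71 × 40 = 5680
c = 71² + 40² = 5041 + 1600 = 6641
Verification: 3441² + 5680² = 11840481 + 32262400 = 44102881 = 6641² ✓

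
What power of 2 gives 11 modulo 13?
7

Baby-step giant-step with step n = ⌈√13⌉ = 4.
Baby steps 2^j mod 13 (j:value) for j=0..3: 0:1, 1:2, 2:4, 3:8.
Giant-step multiplier: 2^(-4) ≡ 2^(12-4) = 2^8 ≡ 9 (mod 13).
Giant steps γ_i = 11·9^i mod 13: γ_0=11, γ_1=8 (in table at j=3).
x = i·n + j = 1·4 + 3 = 7.
Check: 2^7 ≡ 11 (mod 13).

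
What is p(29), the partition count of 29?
4565

p(n) counts ways to write n as a sum of positive integers (order ignored).
Euler's pentagonal recurrence: p(k) = p(k-1) + p(k-2) - p(k-5) - p(k-7) + p(k-12) + p(k-15) - ... (offsets j(3j∓1)/2, signs ++--, p(0)=1, p(<0)=0).
DP table for k = 0..28: p(0)=1, p(1)=1, p(2)=2, p(3)=3, p(4)=5, p(5)=7, p(6)=11, p(7)=15, p(8)=22, p(9)=30, p(10)=42, p(11)=56, p(12)=77, p(13)=101, p(14)=135, p(15)=176, p(16)=231, p(17)=297, p(18)=385, p(19)=490, p(20)=627, p(21)=792, p(22)=1002, p(23)=1255, p(24)=1575, p(25)=1958, p(26)=2436, p(27)=3010, p(28)=3718.
Final step: p(29) = p(28) + p(27) - p(24) - p(22) + p(17) + p(14) - p(7) - p(3)
= 3718 + 3010 - 1575 - 1002 + 297 + 135 - 15 - 3
= 4565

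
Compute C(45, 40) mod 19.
2

Using Lucas' theorem:
Write n=45 and k=40 in base 19:
n in base 19: [2, 7]
k in base 19: [2, 2]
C(45,40) mod 19 = ∏ C(n_i, k_i) mod 19
Digit binomials (mod 19): C(2,2) = 1; C(7,2) = 21 ≡ 2
Product: 1 × 2 = 2 ≡ 2 (mod 19)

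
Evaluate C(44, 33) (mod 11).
4

Using Lucas' theorem:
Write n=44 and k=33 in base 11:
n in base 11: [4, 0]
k in base 11: [3, 0]
C(44,33) mod 11 = ∏ C(n_i, k_i) mod 11
Digit binomials (mod 11): C(4,3) = 4; C(0,0) = 1
Product: 4 × 1 = 4 ≡ 4 (mod 11)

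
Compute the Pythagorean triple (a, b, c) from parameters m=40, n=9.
(1519, 720, 1681)

Euclid's formula: a = m² - n², b = 2mn, c = m² + n²
m = 40, n = 9
a = 40² - 9² = 1600 - 81 = 1519
b = 2 × 40 × 9 = 720
c = 40² + 9² = 1600 + 81 = 1681
Verification: 1519² + 720² = 2307361 + 518400 = 2825761 = 1681² ✓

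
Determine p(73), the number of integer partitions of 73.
6185689

p(n) counts ways to write n as a sum of positive integers (order ignored).
Euler's pentagonal recurrence: p(k) = p(k-1) + p(k-2) - p(k-5) - p(k-7) + p(k-12) + p(k-15) - ... (offsets j(3j∓1)/2, signs ++--, p(0)=1, p(<0)=0).
DP table for k = 0..72: p(0)=1, p(1)=1, p(2)=2, p(3)=3, p(4)=5, p(5)=7, p(6)=11, p(7)=15, p(8)=22, p(9)=30, p(10)=42, p(11)=56, p(12)=77, p(13)=101, p(14)=135, p(15)=176, p(16)=231, p(17)=297, p(18)=385, p(19)=490, p(20)=627, p(21)=792, p(22)=1002, p(23)=1255, p(24)=1575, p(25)=1958, p(26)=2436, p(27)=3010, p(28)=3718, p(29)=4565, p(30)=5604, p(31)=6842, p(32)=8349, p(33)=10143, p(34)=12310, p(35)=14883, p(36)=17977, p(37)=21637, p(38)=26015, p(39)=31185, p(40)=37338, p(41)=44583, p(42)=53174, p(43)=63261, p(44)=75175, p(45)=89134, p(46)=105558, p(47)=124754, p(48)=147273, p(49)=173525, p(50)=204226, p(51)=239943, p(52)=281589, p(53)=329931, p(54)=386155, p(55)=451276, p(56)=526823, p(57)=614154, p(58)=715220, p(59)=831820, p(60)=966467, p(61)=1121505, p(62)=1300156, p(63)=1505499, p(64)=1741630, p(65)=2012558, p(66)=2323520, p(67)=2679689, p(68)=3087735, p(69)=3554345, p(70)=4087968, p(71)=4697205, p(72)=5392783.
Final step: p(73) = p(72) + p(71) - p(68) - p(66) + p(61) + p(58) - p(51) - p(47) + p(38) + p(33) - p(22) - p(16) + p(3)
= 5392783 + 4697205 - 3087735 - 2323520 + 1121505 + 715220 - 239943 - 124754 + 26015 + 10143 - 1002 - 231 + 3
= 6185689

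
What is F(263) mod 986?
89

Matrix identity: Q^n = [[F_(n+1), F_n], [F_n, F_(n-1)]] with Q = [[1,1],[1,0]].
n = 263 = 100000111₂. Square-and-multiply, entries mod 986:
Q^1 = [[1,1],[1,0]]
Q^2 = (Q^1)² = [[2,1],[1,1]]
Q^4 = (Q^2)² = [[5,3],[3,2]]
Q^8 = (Q^4)² = [[34,21],[21,13]]
Q^16 = (Q^8)² = [[611,1],[1,610]]
Q^32 = (Q^16)² = [[614,235],[235,379]]
Q^65 = (Q^32)²·Q = [[26,353],[353,659]]
Q^131 = (Q^65)²·Q = [[298,63],[63,235]]
Q^263 = (Q^131)²·Q = [[144,89],[89,55]]
F_263 mod 986 = Q^263[0][1] = 89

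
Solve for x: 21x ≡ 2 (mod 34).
x ≡ 26 (mod 34)

gcd(21, 34) = 1, which divides 2, so solutions exist.
Find 21^(-1) mod 34 by the extended Euclidean algorithm:
34 = 1 × 21 + 13  ⟹  13 = (1)·34 + (-1)·21
21 = 1 × 13 + 8  ⟹  8 = (-1)·34 + (2)·21
13 = 1 × 8 + 5  ⟹  5 = (2)·34 + (-3)·21
8 = 1 × 5 + 3  ⟹  3 = (-3)·34 + (5)·21
5 = 1 × 3 + 2  ⟹  2 = (5)·34 + (-8)·21
3 = 1 × 2 + 1  ⟹  1 = (-8)·34 + (13)·21
So (13)·21 ≡ 1 (mod 34), i.e. 21^(-1) ≡ 13 (mod 34).
x ≡ 13 × 2 = 26 ≡ 26 (mod 34).
Check: 21 × 26 = 546 ≡ 2 (mod 34).
Unique solution: x ≡ 26 (mod 34)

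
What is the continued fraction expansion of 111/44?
[2; 1, 1, 10, 2]

Euclidean algorithm steps:
111 = 2 × 44 + 23
44 = 1 × 23 + 21
23 = 1 × 21 + 2
21 = 10 × 2 + 1
2 = 2 × 1 + 0
Continued fraction: [2; 1, 1, 10, 2]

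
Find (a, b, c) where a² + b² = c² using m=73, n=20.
(4929, 2920, 5729)

Euclid's formula: a = m² - n², b = 2mn, c = m² + n²
m = 73, n = 20
a = 73² - 20² = 5329 - 400 = 4929
b = 2 × 73 × 20 = 2920
c = 73² + 20² = 5329 + 400 = 5729
Verification: 4929² + 2920² = 24295041 + 8526400 = 32821441 = 5729² ✓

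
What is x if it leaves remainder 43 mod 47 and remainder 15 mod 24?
231

Using Chinese Remainder Theorem:
M = 47 × 24 = 1128
M1 = 24, M2 = 47
y1 = 24^(-1) mod 47 = 2
y2 = 47^(-1) mod 24 = 23
x = (43×24×2 + 15×47×23) mod 1128 = 231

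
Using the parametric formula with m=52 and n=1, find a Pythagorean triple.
(2703, 104, 2705)

Euclid's formula: a = m² - n², b = 2mn, c = m² + n²
m = 52, n = 1
a = 52² - 1² = 2704 - 1 = 2703
b = 2 × 52 × 1 = 104
c = 52² + 1² = 2704 + 1 = 2705
Verification: 2703² + 104² = 7306209 + 10816 = 7317025 = 2705² ✓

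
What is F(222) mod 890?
446

Matrix identity: Q^n = [[F_(n+1), F_n], [F_n, F_(n-1)]] with Q = [[1,1],[1,0]].
n = 222 = 11011110₂. Square-and-multiply, entries mod 890:
Q^1 = [[1,1],[1,0]]
Q^3 = (Q^1)²·Q = [[3,2],[2,1]]
Q^6 = (Q^3)² = [[13,8],[8,5]]
Q^13 = (Q^6)²·Q = [[377,233],[233,144]]
Q^27 = (Q^13)²·Q = [[81,618],[618,353]]
Q^55 = (Q^27)²·Q = [[767,445],[445,322]]
Q^111 = (Q^55)²·Q = [[889,444],[444,445]]
Q^222 = (Q^111)² = [[447,446],[446,1]]
F_222 mod 890 = Q^222[0][1] = 446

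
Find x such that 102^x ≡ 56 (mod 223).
156

Baby-step giant-step with step n = ⌈√223⌉ = 15.
Baby steps 102^j mod 223 (j:value) for j=0..14: 0:1, 1:102, 2:146, 3:174, 4:131, 5:205, 6:171, 7:48, 8:213, 9:95, 10:101, 11:44, 12:28, 13:180, 14:74.
Giant-step multiplier: 102^(-15) ≡ 102^(222-15) = 102^207 ≡ 59 (mod 223).
Giant steps γ_i = 56·59^i mod 223: γ_0=56, γ_1=182, γ_2=34, γ_3=222, γ_4=164, γ_5=87, γ_6=4, γ_7=13, γ_8=98, γ_9=207, γ_10=171 (in table at j=6).
x = i·n + j = 10·15 + 6 = 156.
Check: 102^156 ≡ 56 (mod 223).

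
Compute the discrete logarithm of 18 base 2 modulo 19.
9

Baby-step giant-step with step n = ⌈√19⌉ = 5.
Baby steps 2^j mod 19 (j:value) for j=0..4: 0:1, 1:2, 2:4, 3:8, 4:16.
Giant-step multiplier: 2^(-5) ≡ 2^(18-5) = 2^13 ≡ 3 (mod 19).
Giant steps γ_i = 18·3^i mod 19: γ_0=18, γ_1=16 (in table at j=4).
x = i·n + j = 1·5 + 4 = 9.
Check: 2^9 ≡ 18 (mod 19).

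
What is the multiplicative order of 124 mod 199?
99

199 is prime, so ord(124) divides φ(199) = 198.
Divisors of 198: 1, 2, 3, 6, 9, 11, 18, 22, 33, 66, 99, 198.
Repeated squaring: 124^1 ≡ 124, 124^2 ≡ 53, 124^4 ≡ 23, 124^8 ≡ 131, 124^16 ≡ 47, 124^32 ≡ 20, 124^64 ≡ 2, 124^128 ≡ 4 (mod 199).
Test 124^d mod 199 for each divisor d in increasing order:
124^1 ≡ 124
124^2 ≡ 53
124^3 = 124^2·124^1 ≡ 5
124^6 = 124^4·124^2 ≡ 25
124^9 = 124^8·124^1 ≡ 125
124^11 = 124^8·124^2·124^1 ≡ 58
124^18 = 124^16·124^2 ≡ 103
124^22 = 124^16·124^4·124^2 ≡ 180
124^33 = 124^32·124^1 ≡ 92
124^66 = 124^64·124^2 ≡ 106
124^99 = 124^64·124^32·124^2·124^1 ≡ 1  ← first divisor giving 1
The order is 99.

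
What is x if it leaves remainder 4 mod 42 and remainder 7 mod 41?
130

Using Chinese Remainder Theorem:
M = 42 × 41 = 1722
M1 = 41, M2 = 42
y1 = 41^(-1) mod 42 = 41
y2 = 42^(-1) mod 41 = 1
x = (4×41×41 + 7×42×1) mod 1722 = 130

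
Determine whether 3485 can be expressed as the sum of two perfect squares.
2² + 59² (a=2, b=59)

Factorization: 3485 = 5 × 17 × 41
By Fermat: n is sum of two squares iff every prime p ≡ 3 (mod 4) appears to even power.
All primes ≡ 3 (mod 4) appear to even power.
Search a = 0, 1, 2, … for 3485 - a² a perfect square: first hit at a = 2: 3485 - 4 = 3481 = 59².
3485 = 2² + 59² = 4 + 3481 ✓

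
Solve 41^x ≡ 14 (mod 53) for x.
35

Baby-step giant-step with step n = ⌈√53⌉ = 8.
Baby steps 41^j mod 53 (j:value) for j=0..7: 0:1, 1:41, 2:38, 3:21, 4:13, 5:3, 6:17, 7:8.
Giant-step multiplier: 41^(-8) ≡ 41^(52-8) = 41^44 ≡ 16 (mod 53).
Giant steps γ_i = 14·16^i mod 53: γ_0=14, γ_1=12, γ_2=33, γ_3=51, γ_4=21 (in table at j=3).
x = i·n + j = 4·8 + 3 = 35.
Check: 41^35 ≡ 14 (mod 53).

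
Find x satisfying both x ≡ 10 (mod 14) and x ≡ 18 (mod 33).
150

Using Chinese Remainder Theorem:
M = 14 × 33 = 462
M1 = 33, M2 = 14
y1 = 33^(-1) mod 14 = 3
y2 = 14^(-1) mod 33 = 26
x = (10×33×3 + 18×14×26) mod 462 = 150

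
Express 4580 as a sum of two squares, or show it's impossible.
22² + 64² (a=22, b=64)

Factorization: 4580 = 2^2 × 5 × 229
By Fermat: n is sum of two squares iff every prime p ≡ 3 (mod 4) appears to even power.
All primes ≡ 3 (mod 4) appear to even power.
Search a = 0, 1, 2, … for 4580 - a² a perfect square: first hit at a = 22: 4580 - 484 = 4096 = 64².
4580 = 22² + 64² = 484 + 4096 ✓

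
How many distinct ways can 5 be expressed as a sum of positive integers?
7

p(n) counts ways to write n as a sum of positive integers (order ignored).
Examples: 5; 4 + 1; 3 + 2; 3 + 1 + 1; 2 + 2 + 1; ... (7 total)
p(5) = 7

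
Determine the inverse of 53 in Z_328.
229

gcd(53, 328) = 1, so the inverse exists.
Extended Euclidean algorithm on (328, 53):
328 = 6 × 53 + 10  ⟹  10 = (1)·328 + (-6)·53
53 = 5 × 10 + 3  ⟹  3 = (-5)·328 + (31)·53
10 = 3 × 3 + 1  ⟹  1 = (16)·328 + (-99)·53
So (-99)·53 ≡ 1 (mod 328), i.e. 53^(-1) ≡ -99 ≡ 229 (mod 328).
Check: 53 × 229 = 12137 ≡ 1 (mod 328)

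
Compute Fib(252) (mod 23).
6

Matrix identity: Q^n = [[F_(n+1), F_n], [F_n, F_(n-1)]] with Q = [[1,1],[1,0]].
n = 252 = 11111100₂. Square-and-multiply, entries mod 23:
Q^1 = [[1,1],[1,0]]
Q^3 = (Q^1)²·Q = [[3,2],[2,1]]
Q^7 = (Q^3)²·Q = [[21,13],[13,8]]
Q^15 = (Q^7)²·Q = [[21,12],[12,9]]
Q^31 = (Q^15)²·Q = [[2,10],[10,15]]
Q^63 = (Q^31)²·Q = [[21,12],[12,9]]
Q^126 = (Q^63)² = [[10,15],[15,18]]
Q^252 = (Q^126)² = [[3,6],[6,20]]
F_252 mod 23 = Q^252[0][1] = 6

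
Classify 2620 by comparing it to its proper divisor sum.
abundant

Proper divisors of 2620: sum = 1 + 2 + 4 + 5 + 10 + 20 + 131 + 262 + 524 + 655 + 1310 = 2924
Since 2924 > 2620, 2620 is abundant.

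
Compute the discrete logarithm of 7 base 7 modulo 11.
1

Baby-step giant-step with step n = ⌈√11⌉ = 4.
Baby steps 7^j mod 11 (j:value) for j=0..3: 0:1, 1:7, 2:5, 3:2.
h = 7 is already in the table at j=1, so x = 1.
Check: 7^1 ≡ 7 (mod 11).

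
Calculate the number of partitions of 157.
80630964769

p(n) counts ways to write n as a sum of positive integers (order ignored).
Euler's pentagonal recurrence: p(k) = p(k-1) + p(k-2) - p(k-5) - p(k-7) + p(k-12) + p(k-15) - ... (offsets j(3j∓1)/2, signs ++--, p(0)=1, p(<0)=0).
DP table for k = 0..156: p(0)=1, p(1)=1, p(2)=2, p(3)=3, p(4)=5, p(5)=7, p(6)=11, p(7)=15, p(8)=22, p(9)=30, p(10)=42, p(11)=56, p(12)=77, p(13)=101, p(14)=135, p(15)=176, p(16)=231, p(17)=297, p(18)=385, p(19)=490, p(20)=627, p(21)=792, p(22)=1002, p(23)=1255, p(24)=1575, p(25)=1958, p(26)=2436, p(27)=3010, p(28)=3718, p(29)=4565, p(30)=5604, p(31)=6842, p(32)=8349, p(33)=10143, p(34)=12310, p(35)=14883, p(36)=17977, p(37)=21637, p(38)=26015, p(39)=31185, p(40)=37338, p(41)=44583, p(42)=53174, p(43)=63261, p(44)=75175, p(45)=89134, p(46)=105558, p(47)=124754, p(48)=147273, p(49)=173525, p(50)=204226, p(51)=239943, p(52)=281589, p(53)=329931, p(54)=386155, p(55)=451276, p(56)=526823, p(57)=614154, p(58)=715220, p(59)=831820, p(60)=966467, p(61)=1121505, p(62)=1300156, p(63)=1505499, p(64)=1741630, p(65)=2012558, p(66)=2323520, p(67)=2679689, p(68)=3087735, p(69)=3554345, p(70)=4087968, p(71)=4697205, p(72)=5392783, p(73)=6185689, p(74)=7089500, p(75)=8118264, p(76)=9289091, p(77)=10619863, p(78)=12132164, p(79)=13848650, p(80)=15796476, p(81)=18004327, p(82)=20506255, p(83)=23338469, p(84)=26543660, p(85)=30167357, p(86)=34262962, p(87)=38887673, p(88)=44108109, p(89)=49995925, p(90)=56634173, p(91)=64112359, p(92)=72533807, p(93)=82010177, p(94)=92669720, p(95)=104651419, p(96)=118114304, p(97)=133230930, p(98)=150198136, p(99)=169229875, p(100)=190569292, p(101)=214481126, p(102)=241265379, p(103)=271248950, p(104)=304801365, p(105)=342325709, p(106)=384276336, p(107)=431149389, p(108)=483502844, p(109)=541946240, p(110)=607163746, p(111)=679903203, p(112)=761002156, p(113)=851376628, p(114)=952050665, p(115)=1064144451, p(116)=1188908248, p(117)=1327710076, p(118)=1482074143, p(119)=1653668665, p(120)=1844349560, p(121)=2056148051, p(122)=2291320912, p(123)=2552338241, p(124)=2841940500, p(125)=3163127352, p(126)=3519222692, p(127)=3913864295, p(128)=4351078600, p(129)=4835271870, p(130)=5371315400, p(131)=5964539504, p(132)=6620830889, p(133)=7346629512, p(134)=8149040695, p(135)=9035836076, p(136)=10015581680, p(137)=11097645016, p(138)=12292341831, p(139)=13610949895, p(140)=15065878135, p(141)=16670689208, p(142)=18440293320, p(143)=20390982757, p(144)=22540654445, p(145)=24908858009, p(146)=27517052599, p(147)=30388671978, p(148)=33549419497, p(149)=37027355200, p(150)=40853235313, p(151)=45060624582, p(152)=49686288421, p(153)=54770336324, p(154)=60356673280, p(155)=66493182097, p(156)=73232243759.
Final step: p(157) = p(156) + p(155) - p(152) - p(150) + p(145) + p(142) - p(135) - p(131) + p(122) + p(117) - p(106) - p(100) + p(87) + p(80) - p(65) - p(57) + p(40) + p(31) - p(12) - p(2)
= 73232243759 + 66493182097 - 49686288421 - 40853235313 + 24908858009 + 18440293320 - 9035836076 - 5964539504 + 2291320912 + 1327710076 - 384276336 - 190569292 + 38887673 + 15796476 - 2012558 - 614154 + 37338 + 6842 - 77 - 2
= 80630964769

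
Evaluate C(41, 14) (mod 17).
0

Using Lucas' theorem:
Write n=41 and k=14 in base 17:
n in base 17: [2, 7]
k in base 17: [0, 14]
C(41,14) mod 17 = ∏ C(n_i, k_i) mod 17
Digit binomials (mod 17): C(2,0) = 1; C(7,14) = 0 (k_i > n_i)
Product: 1 × 0 = 0 ≡ 0 (mod 17)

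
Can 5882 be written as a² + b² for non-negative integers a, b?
29² + 71² (a=29, b=71)

Factorization: 5882 = 2 × 17 × 173
By Fermat: n is sum of two squares iff every prime p ≡ 3 (mod 4) appears to even power.
All primes ≡ 3 (mod 4) appear to even power.
Search a = 0, 1, 2, … for 5882 - a² a perfect square: first hit at a = 29: 5882 - 841 = 5041 = 71².
5882 = 29² + 71² = 841 + 5041 ✓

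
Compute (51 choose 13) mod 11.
7

Using Lucas' theorem:
Write n=51 and k=13 in base 11:
n in base 11: [4, 7]
k in base 11: [1, 2]
C(51,13) mod 11 = ∏ C(n_i, k_i) mod 11
Digit binomials (mod 11): C(4,1) = 4; C(7,2) = 21 ≡ 10
Product: 4 × 10 = 40 ≡ 7 (mod 11)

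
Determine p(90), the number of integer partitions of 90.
56634173

p(n) counts ways to write n as a sum of positive integers (order ignored).
Euler's pentagonal recurrence: p(k) = p(k-1) + p(k-2) - p(k-5) - p(k-7) + p(k-12) + p(k-15) - ... (offsets j(3j∓1)/2, signs ++--, p(0)=1, p(<0)=0).
DP table for k = 0..89: p(0)=1, p(1)=1, p(2)=2, p(3)=3, p(4)=5, p(5)=7, p(6)=11, p(7)=15, p(8)=22, p(9)=30, p(10)=42, p(11)=56, p(12)=77, p(13)=101, p(14)=135, p(15)=176, p(16)=231, p(17)=297, p(18)=385, p(19)=490, p(20)=627, p(21)=792, p(22)=1002, p(23)=1255, p(24)=1575, p(25)=1958, p(26)=2436, p(27)=3010, p(28)=3718, p(29)=4565, p(30)=5604, p(31)=6842, p(32)=8349, p(33)=10143, p(34)=12310, p(35)=14883, p(36)=17977, p(37)=21637, p(38)=26015, p(39)=31185, p(40)=37338, p(41)=44583, p(42)=53174, p(43)=63261, p(44)=75175, p(45)=89134, p(46)=105558, p(47)=124754, p(48)=147273, p(49)=173525, p(50)=204226, p(51)=239943, p(52)=281589, p(53)=329931, p(54)=386155, p(55)=451276, p(56)=526823, p(57)=614154, p(58)=715220, p(59)=831820, p(60)=966467, p(61)=1121505, p(62)=1300156, p(63)=1505499, p(64)=1741630, p(65)=2012558, p(66)=2323520, p(67)=2679689, p(68)=3087735, p(69)=3554345, p(70)=4087968, p(71)=4697205, p(72)=5392783, p(73)=6185689, p(74)=7089500, p(75)=8118264, p(76)=9289091, p(77)=10619863, p(78)=12132164, p(79)=13848650, p(80)=15796476, p(81)=18004327, p(82)=20506255, p(83)=23338469, p(84)=26543660, p(85)=30167357, p(86)=34262962, p(87)=38887673, p(88)=44108109, p(89)=49995925.
Final step: p(90) = p(89) + p(88) - p(85) - p(83) + p(78) + p(75) - p(68) - p(64) + p(55) + p(50) - p(39) - p(33) + p(20) + p(13)
= 49995925 + 44108109 - 30167357 - 23338469 + 12132164 + 8118264 - 3087735 - 1741630 + 451276 + 204226 - 31185 - 10143 + 627 + 101
= 56634173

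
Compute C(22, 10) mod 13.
0

Using Lucas' theorem:
Write n=22 and k=10 in base 13:
n in base 13: [1, 9]
k in base 13: [0, 10]
C(22,10) mod 13 = ∏ C(n_i, k_i) mod 13
Digit binomials (mod 13): C(1,0) = 1; C(9,10) = 0 (k_i > n_i)
Product: 1 × 0 = 0 ≡ 0 (mod 13)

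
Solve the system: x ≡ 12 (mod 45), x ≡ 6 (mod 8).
102

Using Chinese Remainder Theorem:
M = 45 × 8 = 360
M1 = 8, M2 = 45
y1 = 8^(-1) mod 45 = 17
y2 = 45^(-1) mod 8 = 5
x = (12×8×17 + 6×45×5) mod 360 = 102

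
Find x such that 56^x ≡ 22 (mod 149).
62

Baby-step giant-step with step n = ⌈√149⌉ = 13.
Baby steps 56^j mod 149 (j:value) for j=0..12: 0:1, 1:56, 2:7, 3:94, 4:49, 5:62, 6:45, 7:136, 8:17, 9:58, 10:119, 11:108, 12:88.
Giant-step multiplier: 56^(-13) ≡ 56^(148-13) = 56^135 ≡ 122 (mod 149).
Giant steps γ_i = 22·122^i mod 149: γ_0=22, γ_1=2, γ_2=95, γ_3=117, γ_4=119 (in table at j=10).
x = i·n + j = 4·13 + 10 = 62.
Check: 56^62 ≡ 22 (mod 149).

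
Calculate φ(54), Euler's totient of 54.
18

54 = 2 × 3^3
φ(n) = n × ∏(1 - 1/p) for each prime p dividing n
φ(54) = 54 × (1 - 1/2) × (1 - 1/3) = 18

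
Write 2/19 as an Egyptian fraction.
1/10 + 1/190

Greedy algorithm:
2/19: ceiling(19/2) = 10, use 1/10
1/190: ceiling(190/1) = 190, use 1/190
Result: 2/19 = 1/10 + 1/190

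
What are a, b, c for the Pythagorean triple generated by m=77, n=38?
(4485, 5852, 7373)

Euclid's formula: a = m² - n², b = 2mn, c = m² + n²
m = 77, n = 38
a = 77² - 38² = 5929 - 1444 = 4485
b = 2 × 77 × 38 = 5852
c = 77² + 38² = 5929 + 1444 = 7373
Verification: 4485² + 5852² = 20115225 + 34245904 = 54361129 = 7373² ✓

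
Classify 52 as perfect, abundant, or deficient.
deficient

Proper divisors of 52: sum = 1 + 2 + 4 + 13 + 26 = 46
Since 46 < 52, 52 is deficient.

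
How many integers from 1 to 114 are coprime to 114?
36

114 = 2 × 3 × 19
φ(n) = n × ∏(1 - 1/p) for each prime p dividing n
φ(114) = 114 × (1 - 1/2) × (1 - 1/3) × (1 - 1/19) = 36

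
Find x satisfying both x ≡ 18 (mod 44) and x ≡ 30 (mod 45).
1470

Using Chinese Remainder Theorem:
M = 44 × 45 = 1980
M1 = 45, M2 = 44
y1 = 45^(-1) mod 44 = 1
y2 = 44^(-1) mod 45 = 44
x = (18×45×1 + 30×44×44) mod 1980 = 1470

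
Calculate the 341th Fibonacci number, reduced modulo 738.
491

Matrix identity: Q^n = [[F_(n+1), F_n], [F_n, F_(n-1)]] with Q = [[1,1],[1,0]].
n = 341 = 101010101₂. Square-and-multiply, entries mod 738:
Q^1 = [[1,1],[1,0]]
Q^2 = (Q^1)² = [[2,1],[1,1]]
Q^5 = (Q^2)²·Q = [[8,5],[5,3]]
Q^10 = (Q^5)² = [[89,55],[55,34]]
Q^21 = (Q^10)²·Q = [[737,614],[614,123]]
Q^42 = (Q^21)² = [[617,370],[370,247]]
Q^85 = (Q^42)²·Q = [[377,251],[251,126]]
Q^170 = (Q^85)² = [[704,55],[55,649]]
Q^341 = (Q^170)²·Q = [[368,491],[491,615]]
F_341 mod 738 = Q^341[0][1] = 491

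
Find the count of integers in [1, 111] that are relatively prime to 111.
72

111 = 3 × 37
φ(n) = n × ∏(1 - 1/p) for each prime p dividing n
φ(111) = 111 × (1 - 1/3) × (1 - 1/37) = 72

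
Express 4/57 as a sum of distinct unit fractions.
1/15 + 1/285

Greedy algorithm:
4/57: ceiling(57/4) = 15, use 1/15
1/285: ceiling(285/1) = 285, use 1/285
Result: 4/57 = 1/15 + 1/285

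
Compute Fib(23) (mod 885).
337

Matrix identity: Q^n = [[F_(n+1), F_n], [F_n, F_(n-1)]] with Q = [[1,1],[1,0]].
n = 23 = 10111₂. Square-and-multiply, entries mod 885:
Q^1 = [[1,1],[1,0]]
Q^2 = (Q^1)² = [[2,1],[1,1]]
Q^5 = (Q^2)²·Q = [[8,5],[5,3]]
Q^11 = (Q^5)²·Q = [[144,89],[89,55]]
Q^23 = (Q^11)²·Q = [[348,337],[337,11]]
F_23 mod 885 = Q^23[0][1] = 337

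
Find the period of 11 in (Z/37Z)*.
6

37 is prime, so ord(11) divides φ(37) = 36.
Divisors of 36: 1, 2, 3, 4, 6, 9, 12, 18, 36.
Repeated squaring: 11^1 ≡ 11, 11^2 ≡ 10, 11^4 ≡ 26, 11^8 ≡ 10, 11^16 ≡ 26, 11^32 ≡ 10 (mod 37).
Test 11^d mod 37 for each divisor d in increasing order:
11^1 ≡ 11
11^2 ≡ 10
11^3 = 11^2·11^1 ≡ 36
11^4 ≡ 26
11^6 = 11^4·11^2 ≡ 1  ← first divisor giving 1
The order is 6.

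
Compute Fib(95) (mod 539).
225

Matrix identity: Q^n = [[F_(n+1), F_n], [F_n, F_(n-1)]] with Q = [[1,1],[1,0]].
n = 95 = 1011111₂. Square-and-multiply, entries mod 539:
Q^1 = [[1,1],[1,0]]
Q^2 = (Q^1)² = [[2,1],[1,1]]
Q^5 = (Q^2)²·Q = [[8,5],[5,3]]
Q^11 = (Q^5)²·Q = [[144,89],[89,55]]
Q^23 = (Q^11)²·Q = [[14,90],[90,463]]
Q^47 = (Q^23)²·Q = [[21,211],[211,349]]
Q^95 = (Q^47)²·Q = [[140,225],[225,454]]
F_95 mod 539 = Q^95[0][1] = 225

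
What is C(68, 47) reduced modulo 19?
13

Using Lucas' theorem:
Write n=68 and k=47 in base 19:
n in base 19: [3, 11]
k in base 19: [2, 9]
C(68,47) mod 19 = ∏ C(n_i, k_i) mod 19
Digit binomials (mod 19): C(3,2) = 3; C(11,9) = 55 ≡ 17
Product: 3 × 17 = 51 ≡ 13 (mod 19)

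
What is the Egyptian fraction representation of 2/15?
1/8 + 1/120

Greedy algorithm:
2/15: ceiling(15/2) = 8, use 1/8
1/120: ceiling(120/1) = 120, use 1/120
Result: 2/15 = 1/8 + 1/120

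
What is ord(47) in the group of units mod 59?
58

59 is prime, so ord(47) divides φ(59) = 58.
Divisors of 58: 1, 2, 29, 58.
Repeated squaring: 47^1 ≡ 47, 47^2 ≡ 26, 47^4 ≡ 27, 47^8 ≡ 21, 47^16 ≡ 28, 47^32 ≡ 17 (mod 59).
Test 47^d mod 59 for each divisor d in increasing order:
47^1 ≡ 47
47^2 ≡ 26
47^29 = 47^16·47^8·47^4·47^1 ≡ 58
47^58 = 47^32·47^16·47^8·47^2 ≡ 1  ← first divisor giving 1
The order is 58.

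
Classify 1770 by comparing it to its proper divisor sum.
abundant

Proper divisors of 1770: sum = 1 + 2 + 3 + 5 + 6 + 10 + 15 + 30 + 59 + 118 + 177 + 295 + 354 + 590 + 885 = 2550
Since 2550 > 1770, 1770 is abundant.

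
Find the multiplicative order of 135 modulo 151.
30

151 is prime, so ord(135) divides φ(151) = 150.
Divisors of 150: 1, 2, 3, 5, 6, 10, 15, 25, 30, 50, 75, 150.
Repeated squaring: 135^1 ≡ 135, 135^2 ≡ 105, 135^4 ≡ 2, 135^8 ≡ 4, 135^16 ≡ 16, 135^32 ≡ 105, 135^64 ≡ 2, 135^128 ≡ 4 (mod 151).
Test 135^d mod 151 for each divisor d in increasing order:
135^1 ≡ 135
135^2 ≡ 105
135^3 = 135^2·135^1 ≡ 132
135^5 = 135^4·135^1 ≡ 119
135^6 = 135^4·135^2 ≡ 59
135^10 = 135^8·135^2 ≡ 118
135^15 = 135^8·135^4·135^2·135^1 ≡ 150
135^25 = 135^16·135^8·135^1 ≡ 33
135^30 = 135^16·135^8·135^4·135^2 ≡ 1  ← first divisor giving 1
The order is 30.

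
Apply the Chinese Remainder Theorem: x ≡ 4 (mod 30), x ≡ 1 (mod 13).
274

Using Chinese Remainder Theorem:
M = 30 × 13 = 390
M1 = 13, M2 = 30
y1 = 13^(-1) mod 30 = 7
y2 = 30^(-1) mod 13 = 10
x = (4×13×7 + 1×30×10) mod 390 = 274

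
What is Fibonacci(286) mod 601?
377

Matrix identity: Q^n = [[F_(n+1), F_n], [F_n, F_(n-1)]] with Q = [[1,1],[1,0]].
n = 286 = 100011110₂. Square-and-multiply, entries mod 601:
Q^1 = [[1,1],[1,0]]
Q^2 = (Q^1)² = [[2,1],[1,1]]
Q^4 = (Q^2)² = [[5,3],[3,2]]
Q^8 = (Q^4)² = [[34,21],[21,13]]
Q^17 = (Q^8)²·Q = [[180,395],[395,386]]
Q^35 = (Q^17)²·Q = [[310,312],[312,599]]
Q^71 = (Q^35)²·Q = [[459,523],[523,537]]
Q^143 = (Q^71)²·Q = [[246,405],[405,442]]
Q^286 = (Q^143)² = [[368,377],[377,592]]
F_286 mod 601 = Q^286[0][1] = 377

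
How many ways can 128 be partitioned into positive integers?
4351078600

p(n) counts ways to write n as a sum of positive integers (order ignored).
Euler's pentagonal recurrence: p(k) = p(k-1) + p(k-2) - p(k-5) - p(k-7) + p(k-12) + p(k-15) - ... (offsets j(3j∓1)/2, signs ++--, p(0)=1, p(<0)=0).
DP table for k = 0..127: p(0)=1, p(1)=1, p(2)=2, p(3)=3, p(4)=5, p(5)=7, p(6)=11, p(7)=15, p(8)=22, p(9)=30, p(10)=42, p(11)=56, p(12)=77, p(13)=101, p(14)=135, p(15)=176, p(16)=231, p(17)=297, p(18)=385, p(19)=490, p(20)=627, p(21)=792, p(22)=1002, p(23)=1255, p(24)=1575, p(25)=1958, p(26)=2436, p(27)=3010, p(28)=3718, p(29)=4565, p(30)=5604, p(31)=6842, p(32)=8349, p(33)=10143, p(34)=12310, p(35)=14883, p(36)=17977, p(37)=21637, p(38)=26015, p(39)=31185, p(40)=37338, p(41)=44583, p(42)=53174, p(43)=63261, p(44)=75175, p(45)=89134, p(46)=105558, p(47)=124754, p(48)=147273, p(49)=173525, p(50)=204226, p(51)=239943, p(52)=281589, p(53)=329931, p(54)=386155, p(55)=451276, p(56)=526823, p(57)=614154, p(58)=715220, p(59)=831820, p(60)=966467, p(61)=1121505, p(62)=1300156, p(63)=1505499, p(64)=1741630, p(65)=2012558, p(66)=2323520, p(67)=2679689, p(68)=3087735, p(69)=3554345, p(70)=4087968, p(71)=4697205, p(72)=5392783, p(73)=6185689, p(74)=7089500, p(75)=8118264, p(76)=9289091, p(77)=10619863, p(78)=12132164, p(79)=13848650, p(80)=15796476, p(81)=18004327, p(82)=20506255, p(83)=23338469, p(84)=26543660, p(85)=30167357, p(86)=34262962, p(87)=38887673, p(88)=44108109, p(89)=49995925, p(90)=56634173, p(91)=64112359, p(92)=72533807, p(93)=82010177, p(94)=92669720, p(95)=104651419, p(96)=118114304, p(97)=133230930, p(98)=150198136, p(99)=169229875, p(100)=190569292, p(101)=214481126, p(102)=241265379, p(103)=271248950, p(104)=304801365, p(105)=342325709, p(106)=384276336, p(107)=431149389, p(108)=483502844, p(109)=541946240, p(110)=607163746, p(111)=679903203, p(112)=761002156, p(113)=851376628, p(114)=952050665, p(115)=1064144451, p(116)=1188908248, p(117)=1327710076, p(118)=1482074143, p(119)=1653668665, p(120)=1844349560, p(121)=2056148051, p(122)=2291320912, p(123)=2552338241, p(124)=2841940500, p(125)=3163127352, p(126)=3519222692, p(127)=3913864295.
Final step: p(128) = p(127) + p(126) - p(123) - p(121) + p(116) + p(113) - p(106) - p(102) + p(93) + p(88) - p(77) - p(71) + p(58) + p(51) - p(36) - p(28) + p(11) + p(2)
= 3913864295 + 3519222692 - 2552338241 - 2056148051 + 1188908248 + 851376628 - 384276336 - 241265379 + 82010177 + 44108109 - 10619863 - 4697205 + 715220 + 239943 - 17977 - 3718 + 56 + 2
= 4351078600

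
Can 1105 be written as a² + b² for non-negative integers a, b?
4² + 33² (a=4, b=33)

Factorization: 1105 = 5 × 13 × 17
By Fermat: n is sum of two squares iff every prime p ≡ 3 (mod 4) appears to even power.
All primes ≡ 3 (mod 4) appear to even power.
Search a = 0, 1, 2, … for 1105 - a² a perfect square: first hit at a = 4: 1105 - 16 = 1089 = 33².
1105 = 4² + 33² = 16 + 1089 ✓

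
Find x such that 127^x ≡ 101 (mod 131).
92

Baby-step giant-step with step n = ⌈√131⌉ = 12.
Baby steps 127^j mod 131 (j:value) for j=0..11: 0:1, 1:127, 2:16, 3:67, 4:125, 5:24, 6:35, 7:122, 8:36, 9:118, 10:52, 11:54.
Giant-step multiplier: 127^(-12) ≡ 127^(130-12) = 127^118 ≡ 94 (mod 131).
Giant steps γ_i = 101·94^i mod 131: γ_0=101, γ_1=62, γ_2=64, γ_3=121, γ_4=108, γ_5=65, γ_6=84, γ_7=36 (in table at j=8).
x = i·n + j = 7·12 + 8 = 92.
Check: 127^92 ≡ 101 (mod 131).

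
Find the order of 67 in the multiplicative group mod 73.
36

73 is prime, so ord(67) divides φ(73) = 72.
Divisors of 72: 1, 2, 3, 4, 6, 8, 9, 12, 18, 24, 36, 72.
Repeated squaring: 67^1 ≡ 67, 67^2 ≡ 36, 67^4 ≡ 55, 67^8 ≡ 32, 67^16 ≡ 2, 67^32 ≡ 4, 67^64 ≡ 16 (mod 73).
Test 67^d mod 73 for each divisor d in increasing order:
67^1 ≡ 67
67^2 ≡ 36
67^3 = 67^2·67^1 ≡ 3
67^4 ≡ 55
67^6 = 67^4·67^2 ≡ 9
67^8 ≡ 32
67^9 = 67^8·67^1 ≡ 27
67^12 = 67^8·67^4 ≡ 8
67^18 = 67^16·67^2 ≡ 72
67^24 = 67^16·67^8 ≡ 64
67^36 = 67^32·67^4 ≡ 1  ← first divisor giving 1
The order is 36.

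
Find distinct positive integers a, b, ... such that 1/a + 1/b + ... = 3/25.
1/9 + 1/113 + 1/25425

Greedy algorithm:
3/25: ceiling(25/3) = 9, use 1/9
2/225: ceiling(225/2) = 113, use 1/113
1/25425: ceiling(25425/1) = 25425, use 1/25425
Result: 3/25 = 1/9 + 1/113 + 1/25425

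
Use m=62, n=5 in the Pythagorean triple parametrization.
(3819, 620, 3869)

Euclid's formula: a = m² - n², b = 2mn, c = m² + n²
m = 62, n = 5
a = 62² - 5² = 3844 - 25 = 3819
b = 2 × 62 × 5 = 620
c = 62² + 5² = 3844 + 25 = 3869
Verification: 3819² + 620² = 14584761 + 384400 = 14969161 = 3869² ✓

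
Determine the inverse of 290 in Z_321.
176

gcd(290, 321) = 1, so the inverse exists.
Extended Euclidean algorithm on (321, 290):
321 = 1 × 290 + 31  ⟹  31 = (1)·321 + (-1)·290
290 = 9 × 31 + 11  ⟹  11 = (-9)·321 + (10)·290
31 = 2 × 11 + 9  ⟹  9 = (19)·321 + (-21)·290
11 = 1 × 9 + 2  ⟹  2 = (-28)·321 + (31)·290
9 = 4 × 2 + 1  ⟹  1 = (131)·321 + (-145)·290
So (-145)·290 ≡ 1 (mod 321), i.e. 290^(-1) ≡ -145 ≡ 176 (mod 321).
Check: 290 × 176 = 51040 ≡ 1 (mod 321)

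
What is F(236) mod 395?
317

Matrix identity: Q^n = [[F_(n+1), F_n], [F_n, F_(n-1)]] with Q = [[1,1],[1,0]].
n = 236 = 11101100₂. Square-and-multiply, entries mod 395:
Q^1 = [[1,1],[1,0]]
Q^3 = (Q^1)²·Q = [[3,2],[2,1]]
Q^7 = (Q^3)²·Q = [[21,13],[13,8]]
Q^14 = (Q^7)² = [[215,377],[377,233]]
Q^29 = (Q^14)²·Q = [[170,334],[334,231]]
Q^59 = (Q^29)²·Q = [[260,231],[231,29]]
Q^118 = (Q^59)² = [[91,4],[4,87]]
Q^236 = (Q^118)² = [[2,317],[317,80]]
F_236 mod 395 = Q^236[0][1] = 317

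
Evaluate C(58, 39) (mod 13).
4

Using Lucas' theorem:
Write n=58 and k=39 in base 13:
n in base 13: [4, 6]
k in base 13: [3, 0]
C(58,39) mod 13 = ∏ C(n_i, k_i) mod 13
Digit binomials (mod 13): C(4,3) = 4; C(6,0) = 1
Product: 4 × 1 = 4 ≡ 4 (mod 13)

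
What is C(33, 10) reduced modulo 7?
5

Using Lucas' theorem:
Write n=33 and k=10 in base 7:
n in base 7: [4, 5]
k in base 7: [1, 3]
C(33,10) mod 7 = ∏ C(n_i, k_i) mod 7
Digit binomials (mod 7): C(4,1) = 4; C(5,3) = 10 ≡ 3
Product: 4 × 3 = 12 ≡ 5 (mod 7)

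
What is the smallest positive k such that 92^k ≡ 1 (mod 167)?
166

167 is prime, so ord(92) divides φ(167) = 166.
Divisors of 166: 1, 2, 83, 166.
Repeated squaring: 92^1 ≡ 92, 92^2 ≡ 114, 92^4 ≡ 137, 92^8 ≡ 65, 92^16 ≡ 50, 92^32 ≡ 162, 92^64 ≡ 25, 92^128 ≡ 124 (mod 167).
Test 92^d mod 167 for each divisor d in increasing order:
92^1 ≡ 92
92^2 ≡ 114
92^83 = 92^64·92^16·92^2·92^1 ≡ 166
92^166 = 92^128·92^32·92^4·92^2 ≡ 1  ← first divisor giving 1
The order is 166.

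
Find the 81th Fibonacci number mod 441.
43

Matrix identity: Q^n = [[F_(n+1), F_n], [F_n, F_(n-1)]] with Q = [[1,1],[1,0]].
n = 81 = 1010001₂. Square-and-multiply, entries mod 441:
Q^1 = [[1,1],[1,0]]
Q^2 = (Q^1)² = [[2,1],[1,1]]
Q^5 = (Q^2)²·Q = [[8,5],[5,3]]
Q^10 = (Q^5)² = [[89,55],[55,34]]
Q^20 = (Q^10)² = [[362,150],[150,212]]
Q^40 = (Q^20)² = [[76,105],[105,412]]
Q^81 = (Q^40)²·Q = [[127,43],[43,84]]
F_81 mod 441 = Q^81[0][1] = 43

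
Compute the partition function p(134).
8149040695

p(n) counts ways to write n as a sum of positive integers (order ignored).
Euler's pentagonal recurrence: p(k) = p(k-1) + p(k-2) - p(k-5) - p(k-7) + p(k-12) + p(k-15) - ... (offsets j(3j∓1)/2, signs ++--, p(0)=1, p(<0)=0).
DP table for k = 0..133: p(0)=1, p(1)=1, p(2)=2, p(3)=3, p(4)=5, p(5)=7, p(6)=11, p(7)=15, p(8)=22, p(9)=30, p(10)=42, p(11)=56, p(12)=77, p(13)=101, p(14)=135, p(15)=176, p(16)=231, p(17)=297, p(18)=385, p(19)=490, p(20)=627, p(21)=792, p(22)=1002, p(23)=1255, p(24)=1575, p(25)=1958, p(26)=2436, p(27)=3010, p(28)=3718, p(29)=4565, p(30)=5604, p(31)=6842, p(32)=8349, p(33)=10143, p(34)=12310, p(35)=14883, p(36)=17977, p(37)=21637, p(38)=26015, p(39)=31185, p(40)=37338, p(41)=44583, p(42)=53174, p(43)=63261, p(44)=75175, p(45)=89134, p(46)=105558, p(47)=124754, p(48)=147273, p(49)=173525, p(50)=204226, p(51)=239943, p(52)=281589, p(53)=329931, p(54)=386155, p(55)=451276, p(56)=526823, p(57)=614154, p(58)=715220, p(59)=831820, p(60)=966467, p(61)=1121505, p(62)=1300156, p(63)=1505499, p(64)=1741630, p(65)=2012558, p(66)=2323520, p(67)=2679689, p(68)=3087735, p(69)=3554345, p(70)=4087968, p(71)=4697205, p(72)=5392783, p(73)=6185689, p(74)=7089500, p(75)=8118264, p(76)=9289091, p(77)=10619863, p(78)=12132164, p(79)=13848650, p(80)=15796476, p(81)=18004327, p(82)=20506255, p(83)=23338469, p(84)=26543660, p(85)=30167357, p(86)=34262962, p(87)=38887673, p(88)=44108109, p(89)=49995925, p(90)=56634173, p(91)=64112359, p(92)=72533807, p(93)=82010177, p(94)=92669720, p(95)=104651419, p(96)=118114304, p(97)=133230930, p(98)=150198136, p(99)=169229875, p(100)=190569292, p(101)=214481126, p(102)=241265379, p(103)=271248950, p(104)=304801365, p(105)=342325709, p(106)=384276336, p(107)=431149389, p(108)=483502844, p(109)=541946240, p(110)=607163746, p(111)=679903203, p(112)=761002156, p(113)=851376628, p(114)=952050665, p(115)=1064144451, p(116)=1188908248, p(117)=1327710076, p(118)=1482074143, p(119)=1653668665, p(120)=1844349560, p(121)=2056148051, p(122)=2291320912, p(123)=2552338241, p(124)=2841940500, p(125)=3163127352, p(126)=3519222692, p(127)=3913864295, p(128)=4351078600, p(129)=4835271870, p(130)=5371315400, p(131)=5964539504, p(132)=6620830889, p(133)=7346629512.
Final step: p(134) = p(133) + p(132) - p(129) - p(127) + p(122) + p(119) - p(112) - p(108) + p(99) + p(94) - p(83) - p(77) + p(64) + p(57) - p(42) - p(34) + p(17) + p(8)
= 7346629512 + 6620830889 - 4835271870 - 3913864295 + 2291320912 + 1653668665 - 761002156 - 483502844 + 169229875 + 92669720 - 23338469 - 10619863 + 1741630 + 614154 - 53174 - 12310 + 297 + 22
= 8149040695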